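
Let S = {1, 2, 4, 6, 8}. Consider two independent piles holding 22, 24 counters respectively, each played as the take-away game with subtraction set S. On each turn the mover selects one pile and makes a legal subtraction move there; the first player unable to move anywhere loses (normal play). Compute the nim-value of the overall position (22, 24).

3

All piles use S = {1, 2, 4, 6, 8}:
G(0) = 0
G(1) = mex{0} = 1
G(2) = mex{1,0} = 2
G(3) = mex{2,1} = 0
G(4) = mex{0,2,0} = 1
G(5) = mex{1,0,1} = 2
G(6) = mex{2,1,2,0} = 3
G(7) = mex{3,2,0,1} = 4
G(8) = mex{4,3,1,2,0} = 5
G(9) = mex{5,4,2,0,1} = 3
G(10) = mex{3,5,3,1,2} = 0
G(11) = mex{0,3,4,2,0} = 1
G(12) = mex{1,0,5,3,1} = 2
G(13) = mex{2,1,3,4,2} = 0
G(14) = mex{0,2,0,5,3} = 1
G(15) = mex{1,0,1,3,4} = 2
G(16) = mex{2,1,2,0,5} = 3
G(17) = mex{3,2,0,1,3} = 4
G(18) = mex{4,3,1,2,0} = 5
G(19) = mex{5,4,2,0,1} = 3
G(20) = mex{3,5,3,1,2} = 0
G(21) = mex{0,3,4,2,0} = 1
G(22) = mex{1,0,5,3,1} = 2
G(23) = mex{2,1,3,4,2} = 0
G(24) = mex{0,2,0,5,3} = 1
Pile A: G(22) = 2.
Pile B: G(24) = 1.
Combined Grundy value = 2 ⊕ 1 = 3.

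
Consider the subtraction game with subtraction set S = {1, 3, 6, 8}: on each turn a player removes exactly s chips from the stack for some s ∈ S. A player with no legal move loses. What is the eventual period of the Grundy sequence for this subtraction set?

G(0) = 0
G(1) = mex{0} = 1
G(2) = mex{1} = 0
G(3) = mex{0,0} = 1
G(4) = mex{1,1} = 0
G(5) = mex{0,0} = 1
G(6) = mex{1,1,0} = 2
G(7) = mex{2,0,1} = 3
G(8) = mex{3,1,0,0} = 2
G(9) = mex{2,2,1,1} = 0
G(10) = mex{0,3,0,0} = 1
G(11) = mex{1,2,1,1} = 0
G(12) = mex{0,0,2,0} = 1
G(13) = mex{1,1,3,1} = 0
G(14) = mex{0,0,2,2} = 1
G(15) = mex{1,1,0,3} = 2
G(16) = mex{2,0,1,2} = 3
G(17) = mex{3,1,0,0} = 2
G(18) = mex{2,2,1,1} = 0
G(19) = mex{0,3,0,0} = 1
G(n+9) = G(n) holds for n = 0,…,7 (a full window of length max(S) = 8), so the sequence is purely periodic with period 9.

9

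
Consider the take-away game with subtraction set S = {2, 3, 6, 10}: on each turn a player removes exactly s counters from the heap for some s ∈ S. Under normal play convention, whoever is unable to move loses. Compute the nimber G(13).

n :  0  1  2  3  4  5  6  7  8  9 10 11 12 13
G :  0  0  1  1  2  0  3  1  2  0  3  1  2  0

0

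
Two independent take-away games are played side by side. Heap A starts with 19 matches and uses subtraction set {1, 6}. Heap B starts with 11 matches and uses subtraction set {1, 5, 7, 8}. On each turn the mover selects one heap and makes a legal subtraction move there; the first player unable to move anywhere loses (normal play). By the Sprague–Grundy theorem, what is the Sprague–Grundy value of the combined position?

2

Heap A, S = {1, 6}:
n :  0  1  2  3  4  5  6  7  8  9 10 11 12 13 14 15 16 17 18 19
G :  0  1  0  1  0  1  2  0  1  0  1  0  1  2  0  1  0  1  0  1
G_A(19) = 1.
Heap B, S = {1, 5, 7, 8}:
n :  0  1  2  3  4  5  6  7  8  9 10 11
G :  0  1  0  1  0  1  0  1  2  3  2  3
G_B(11) = 3.
Combined Grundy value = 1 ⊕ 3 = 2.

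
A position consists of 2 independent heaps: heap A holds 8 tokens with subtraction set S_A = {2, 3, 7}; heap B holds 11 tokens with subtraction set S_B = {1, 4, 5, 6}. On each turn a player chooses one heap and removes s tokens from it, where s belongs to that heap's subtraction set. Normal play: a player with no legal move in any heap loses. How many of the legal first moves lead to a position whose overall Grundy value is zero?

4

Heap A, S = {2, 3, 7}:
n : 0 1 2 3 4 5 6 7 8
G : 0 0 1 1 2 0 0 1 1
G_A(8) = 1.
Heap B, S = {1, 4, 5, 6}:
G(0) = 0
G(1) = mex{0} = 1
G(2) = mex{1} = 0
G(3) = mex{0} = 1
G(4) = mex{1,0} = 2
G(5) = mex{2,1,0} = 3
G(6) = mex{3,0,1,0} = 2
G(7) = mex{2,1,0,1} = 3
G(8) = mex{3,2,1,0} = 4
G(9) = mex{4,3,2,1} = 0
G(10) = mex{0,2,3,2} = 1
G(11) = mex{1,3,2,3} = 0
G_B(11) = 0.
Combined Grundy value = 1 ⊕ 0 = 1.
A winning move leaves total XOR = 0, i.e. changes one component's Grundy value g to g ⊕ X where X is the current total.
Heap A: need g' = 1⊕1 = 0. Options: 8−2→G=0, 8−3→G=0, 8−7→G=0. Hits: 3.
Heap B: need g' = 0⊕1 = 1. Options: 11−1→G=1, 11−4→G=3, 11−5→G=2, 11−6→G=3. Hits: 1.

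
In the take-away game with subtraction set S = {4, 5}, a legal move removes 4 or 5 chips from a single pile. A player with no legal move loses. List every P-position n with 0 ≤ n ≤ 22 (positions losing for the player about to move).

0, 1, 2, 3, 9, 10, 11, 12, 18, 19, 20, 21

n :  0  1  2  3  4  5  6  7  8  9 10 11 12 13 14 15 16 17 18 19 20 21 22
G :  0  0  0  0  1  1  1  1  2  0  0  0  0  1  1  1  1  2  0  0  0  0  1
P-positions are exactly the n with G(n) = 0.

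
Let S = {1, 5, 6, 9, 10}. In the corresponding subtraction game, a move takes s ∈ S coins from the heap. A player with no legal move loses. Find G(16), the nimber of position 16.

G(0) = 0
G(1) = mex{0} = 1
G(2) = mex{1} = 0
G(3) = mex{0} = 1
G(4) = mex{1} = 0
G(5) = mex{0,0} = 1
G(6) = mex{1,1,0} = 2
G(7) = mex{2,0,1} = 3
G(8) = mex{3,1,0} = 2
G(9) = mex{2,0,1,0} = 3
G(10) = mex{3,1,0,1,0} = 2
G(11) = mex{2,2,1,0,1} = 3
G(12) = mex{3,3,2,1,0} = 4
G(13) = mex{4,2,3,0,1} = 5
G(14) = mex{5,3,2,1,0} = 4
G(15) = mex{4,2,3,2,1} = 0
G(16) = mex{0,3,2,3,2} = 1

1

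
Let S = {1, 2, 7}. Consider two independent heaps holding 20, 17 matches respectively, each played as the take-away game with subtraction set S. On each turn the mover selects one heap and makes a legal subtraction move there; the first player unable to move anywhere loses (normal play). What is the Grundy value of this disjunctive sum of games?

0

All heaps use S = {1, 2, 7}:
n :  0  1  2  3  4  5  6  7  8  9 10 11 12 13 14 15 16 17 18 19 20
G :  0  1  2  0  1  2  0  1  2  0  1  2  0  1  2  0  1  2  0  1  2
Heap A: G(20) = 2.
Heap B: G(17) = 2.
Combined Grundy value = 2 ⊕ 2 = 0.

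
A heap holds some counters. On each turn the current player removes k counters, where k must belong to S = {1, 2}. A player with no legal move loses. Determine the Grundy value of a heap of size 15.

0

G(0) = 0
G(1) = mex{0} = 1
G(2) = mex{1,0} = 2
G(3) = mex{2,1} = 0
G(4) = mex{0,2} = 1
G(5) = mex{1,0} = 2
G(6) = mex{2,1} = 0
G(7) = mex{0,2} = 1
G(8) = mex{1,0} = 2
G(9) = mex{2,1} = 0
G(10) = mex{0,2} = 1
G(11) = mex{1,0} = 2
G(12) = mex{2,1} = 0
G(13) = mex{0,2} = 1
G(14) = mex{1,0} = 2
G(15) = mex{2,1} = 0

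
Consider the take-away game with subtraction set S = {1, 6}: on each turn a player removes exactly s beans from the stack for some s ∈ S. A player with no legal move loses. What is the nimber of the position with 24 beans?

G(0) = 0
G(1) = mex{0} = 1
G(2) = mex{1} = 0
G(3) = mex{0} = 1
G(4) = mex{1} = 0
G(5) = mex{0} = 1
G(6) = mex{1,0} = 2
G(7) = mex{2,1} = 0
G(8) = mex{0,0} = 1
G(9) = mex{1,1} = 0
G(10) = mex{0,0} = 1
G(11) = mex{1,1} = 0
G(12) = mex{0,2} = 1
G(13) = mex{1,0} = 2
G(14) = mex{2,1} = 0
G(15) = mex{0,0} = 1
G(16) = mex{1,1} = 0
G(17) = mex{0,0} = 1
G(18) = mex{1,1} = 0
G(19) = mex{0,2} = 1
G(20) = mex{1,0} = 2
G(21) = mex{2,1} = 0
G(22) = mex{0,0} = 1
G(23) = mex{1,1} = 0
G(24) = mex{0,0} = 1

1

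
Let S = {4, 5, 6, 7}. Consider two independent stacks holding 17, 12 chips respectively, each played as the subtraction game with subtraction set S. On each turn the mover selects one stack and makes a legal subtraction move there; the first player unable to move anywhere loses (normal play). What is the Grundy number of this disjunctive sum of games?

1

All stacks use S = {4, 5, 6, 7}:
G(0) = 0
G(1) = mex{} = 0
G(2) = mex{} = 0
G(3) = mex{} = 0
G(4) = mex{0} = 1
G(5) = mex{0,0} = 1
G(6) = mex{0,0,0} = 1
G(7) = mex{0,0,0,0} = 1
G(8) = mex{1,0,0,0} = 2
G(9) = mex{1,1,0,0} = 2
G(10) = mex{1,1,1,0} = 2
G(11) = mex{1,1,1,1} = 0
G(12) = mex{2,1,1,1} = 0
G(13) = mex{2,2,1,1} = 0
G(14) = mex{2,2,2,1} = 0
G(15) = mex{0,2,2,2} = 1
G(16) = mex{0,0,2,2} = 1
G(17) = mex{0,0,0,2} = 1
Stack A: G(17) = 1.
Stack B: G(12) = 0.
Combined Grundy value = 1 ⊕ 0 = 1.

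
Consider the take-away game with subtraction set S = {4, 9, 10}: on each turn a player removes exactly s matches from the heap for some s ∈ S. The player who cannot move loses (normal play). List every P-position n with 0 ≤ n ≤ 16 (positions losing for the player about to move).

0, 1, 2, 3, 8, 14, 15, 16

n :  0  1  2  3  4  5  6  7  8  9 10 11 12 13 14 15 16
G :  0  0  0  0  1  1  1  1  0  2  2  2  1  3  0  0  0
P-positions are exactly the n with G(n) = 0.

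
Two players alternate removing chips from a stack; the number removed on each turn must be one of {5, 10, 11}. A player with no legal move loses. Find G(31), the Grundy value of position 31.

G(0) = 0
G(1) = mex{} = 0
G(2) = mex{} = 0
G(3) = mex{} = 0
G(4) = mex{} = 0
G(5) = mex{0} = 1
G(6) = mex{0} = 1
G(7) = mex{0} = 1
G(8) = mex{0} = 1
G(9) = mex{0} = 1
G(10) = mex{1,0} = 2
G(11) = mex{1,0,0} = 2
G(12) = mex{1,0,0} = 2
G(13) = mex{1,0,0} = 2
G(14) = mex{1,0,0} = 2
G(15) = mex{2,1,0} = 3
G(16) = mex{2,1,1} = 0
G(17) = mex{2,1,1} = 0
G(18) = mex{2,1,1} = 0
G(19) = mex{2,1,1} = 0
G(20) = mex{3,2,1} = 0
G(21) = mex{0,2,2} = 1
G(22) = mex{0,2,2} = 1
G(23) = mex{0,2,2} = 1
G(24) = mex{0,2,2} = 1
G(25) = mex{0,3,2} = 1
G(26) = mex{1,0,3} = 2
G(27) = mex{1,0,0} = 2
G(28) = mex{1,0,0} = 2
G(29) = mex{1,0,0} = 2
G(30) = mex{1,0,0} = 2
G(31) = mex{2,1,0} = 3

3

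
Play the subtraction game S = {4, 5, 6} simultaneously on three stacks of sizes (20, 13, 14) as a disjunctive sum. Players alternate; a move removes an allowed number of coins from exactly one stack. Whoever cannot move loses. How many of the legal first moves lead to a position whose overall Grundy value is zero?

All stacks use S = {4, 5, 6}:
n :  0  1  2  3  4  5  6  7  8  9 10 11 12 13 14 15 16 17 18 19 20
G :  0  0  0  0  1  1  1  1  2  2  0  0  0  0  1  1  1  1  2  2  0
Stack A: G(20) = 0.
Stack B: G(13) = 0.
Stack C: G(14) = 1.
Combined Grundy value = 0 ⊕ 0 ⊕ 1 = 1.
A winning move leaves total XOR = 0, i.e. changes one component's Grundy value g to g ⊕ X where X is the current total.
Stack A: need g' = 0⊕1 = 1. Options: 20−4→G=1, 20−5→G=1, 20−6→G=1. Hits: 3.
Stack B: need g' = 0⊕1 = 1. Options: 13−4→G=2, 13−5→G=2, 13−6→G=1. Hits: 1.
Stack C: need g' = 1⊕1 = 0. Options: 14−4→G=0, 14−5→G=2, 14−6→G=2. Hits: 1.

5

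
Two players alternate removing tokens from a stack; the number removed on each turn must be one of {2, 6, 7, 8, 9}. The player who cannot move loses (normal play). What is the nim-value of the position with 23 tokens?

G(0) = 0
G(1) = mex{} = 0
G(2) = mex{0} = 1
G(3) = mex{0} = 1
G(4) = mex{1} = 0
G(5) = mex{1} = 0
G(6) = mex{0,0} = 1
G(7) = mex{0,0,0} = 1
G(8) = mex{1,1,0,0} = 2
G(9) = mex{1,1,1,0,0} = 2
G(10) = mex{2,0,1,1,0} = 3
G(11) = mex{2,0,0,1,1} = 3
G(12) = mex{3,1,0,0,1} = 2
G(13) = mex{3,1,1,0,0} = 2
G(14) = mex{2,2,1,1,0} = 3
G(15) = mex{2,2,2,1,1} = 0
G(16) = mex{3,3,2,2,1} = 0
G(17) = mex{0,3,3,2,2} = 1
G(18) = mex{0,2,3,3,2} = 1
G(19) = mex{1,2,2,3,3} = 0
G(20) = mex{1,3,2,2,3} = 0
G(21) = mex{0,0,3,2,2} = 1
G(22) = mex{0,0,0,3,2} = 1
G(23) = mex{1,1,0,0,3} = 2

2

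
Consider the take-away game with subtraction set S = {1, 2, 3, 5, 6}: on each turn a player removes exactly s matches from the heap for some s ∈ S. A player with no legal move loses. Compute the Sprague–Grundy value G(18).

G(0) = 0
G(1) = mex{0} = 1
G(2) = mex{1,0} = 2
G(3) = mex{2,1,0} = 3
G(4) = mex{3,2,1} = 0
G(5) = mex{0,3,2,0} = 1
G(6) = mex{1,0,3,1,0} = 2
G(7) = mex{2,1,0,2,1} = 3
G(8) = mex{3,2,1,3,2} = 0
G(9) = mex{0,3,2,0,3} = 1
G(10) = mex{1,0,3,1,0} = 2
G(11) = mex{2,1,0,2,1} = 3
G(12) = mex{3,2,1,3,2} = 0
G(13) = mex{0,3,2,0,3} = 1
G(14) = mex{1,0,3,1,0} = 2
G(15) = mex{2,1,0,2,1} = 3
G(16) = mex{3,2,1,3,2} = 0
G(17) = mex{0,3,2,0,3} = 1
G(18) = mex{1,0,3,1,0} = 2

2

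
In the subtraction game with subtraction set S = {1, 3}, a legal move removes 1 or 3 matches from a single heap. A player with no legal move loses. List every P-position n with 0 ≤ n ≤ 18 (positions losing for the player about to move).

n :  0  1  2  3  4  5  6  7  8  9 10 11 12 13 14 15 16 17 18
G :  0  1  0  1  0  1  0  1  0  1  0  1  0  1  0  1  0  1  0
P-positions are exactly the n with G(n) = 0.

0, 2, 4, 6, 8, 10, 12, 14, 16, 18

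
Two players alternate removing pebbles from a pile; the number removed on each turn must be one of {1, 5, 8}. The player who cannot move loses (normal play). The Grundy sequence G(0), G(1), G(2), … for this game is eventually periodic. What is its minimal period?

n :  0  1  2  3  4  5  6  7  8  9 10 11 12 13 14 15 16 17 18 19 20 21 22 23 24 25 26 27
G :  0  1  0  1  0  1  0  1  2  3  2  3  2  0  1  0  1  0  1  0  1  2  3  2  3  2  0  1
G(n+13) = G(n) holds for n = 0,…,7 (a full window of length max(S) = 8), so the sequence is purely periodic with period 13.

13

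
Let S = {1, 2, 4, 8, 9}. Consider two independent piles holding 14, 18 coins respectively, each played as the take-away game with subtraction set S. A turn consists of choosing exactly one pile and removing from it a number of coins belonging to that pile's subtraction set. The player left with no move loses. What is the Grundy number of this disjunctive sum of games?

All piles use S = {1, 2, 4, 8, 9}:
n :  0  1  2  3  4  5  6  7  8  9 10 11 12 13 14 15 16 17 18
G :  0  1  2  0  1  2  0  1  2  3  4  5  3  0  1  2  0  1  2
Pile A: G(14) = 1.
Pile B: G(18) = 2.
Combined Grundy value = 1 ⊕ 2 = 3.

3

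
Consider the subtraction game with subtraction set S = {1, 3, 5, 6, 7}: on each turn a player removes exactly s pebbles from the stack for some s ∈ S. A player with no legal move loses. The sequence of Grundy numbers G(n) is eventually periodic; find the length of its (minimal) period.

12

n :  0  1  2  3  4  5  6  7  8  9 10 11 12 13 14 15 16 17 18 19 20 21 22 23 24 25
G :  0  1  0  1  0  1  2  3  2  3  2  3  0  1  0  1  0  1  2  3  2  3  2  3  0  1
G(n+12) = G(n) holds for n = 0,…,6 (a full window of length max(S) = 7), so the sequence is purely periodic with period 12.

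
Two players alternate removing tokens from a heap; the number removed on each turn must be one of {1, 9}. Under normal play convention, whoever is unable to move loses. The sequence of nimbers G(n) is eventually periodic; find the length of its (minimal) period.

G(0) = 0
G(1) = mex{0} = 1
G(2) = mex{1} = 0
G(3) = mex{0} = 1
G(4) = mex{1} = 0
G(5) = mex{0} = 1
G(6) = mex{1} = 0
G(7) = mex{0} = 1
G(8) = mex{1} = 0
G(9) = mex{0,0} = 1
G(10) = mex{1,1} = 0
G(11) = mex{0,0} = 1
G(12) = mex{1,1} = 0
G(13) = mex{0,0} = 1
G(14) = mex{1,1} = 0
G(n+2) = G(n) holds for n = 0,…,8 (a full window of length max(S) = 9), so the sequence is purely periodic with period 2.

2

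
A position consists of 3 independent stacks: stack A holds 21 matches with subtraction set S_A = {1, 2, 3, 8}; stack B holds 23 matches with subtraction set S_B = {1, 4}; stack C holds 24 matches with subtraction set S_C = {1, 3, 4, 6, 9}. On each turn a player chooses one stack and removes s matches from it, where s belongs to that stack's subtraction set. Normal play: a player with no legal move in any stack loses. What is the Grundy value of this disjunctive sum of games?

2

Stack A, S = {1, 2, 3, 8}:
G(0) = 0
G(1) = mex{0} = 1
G(2) = mex{1,0} = 2
G(3) = mex{2,1,0} = 3
G(4) = mex{3,2,1} = 0
G(5) = mex{0,3,2} = 1
G(6) = mex{1,0,3} = 2
G(7) = mex{2,1,0} = 3
G(8) = mex{3,2,1,0} = 4
G(9) = mex{4,3,2,1} = 0
G(10) = mex{0,4,3,2} = 1
G(11) = mex{1,0,4,3} = 2
G(12) = mex{2,1,0,0} = 3
G(13) = mex{3,2,1,1} = 0
G(14) = mex{0,3,2,2} = 1
G(15) = mex{1,0,3,3} = 2
G(16) = mex{2,1,0,4} = 3
G(17) = mex{3,2,1,0} = 4
G(18) = mex{4,3,2,1} = 0
G(19) = mex{0,4,3,2} = 1
G(20) = mex{1,0,4,3} = 2
G(21) = mex{2,1,0,0} = 3
G_A(21) = 3.
Stack B, S = {1, 4}:
n :  0  1  2  3  4  5  6  7  8  9 10 11 12 13 14 15 16 17 18 19 20 21 22 23
G :  0  1  0  1  2  0  1  0  1  2  0  1  0  1  2  0  1  0  1  2  0  1  0  1
G_B(23) = 1.
Stack C, S = {1, 3, 4, 6, 9}:
G(0) = 0
G(1) = mex{0} = 1
G(2) = mex{1} = 0
G(3) = mex{0,0} = 1
G(4) = mex{1,1,0} = 2
G(5) = mex{2,0,1} = 3
G(6) = mex{3,1,0,0} = 2
G(7) = mex{2,2,1,1} = 0
G(8) = mex{0,3,2,0} = 1
G(9) = mex{1,2,3,1,0} = 4
G(10) = mex{4,0,2,2,1} = 3
G(11) = mex{3,1,0,3,0} = 2
G(12) = mex{2,4,1,2,1} = 0
G(13) = mex{0,3,4,0,2} = 1
G(14) = mex{1,2,3,1,3} = 0
G(15) = mex{0,0,2,4,2} = 1
G(16) = mex{1,1,0,3,0} = 2
G(17) = mex{2,0,1,2,1} = 3
G(18) = mex{3,1,0,0,4} = 2
G(19) = mex{2,2,1,1,3} = 0
G(20) = mex{0,3,2,0,2} = 1
G(21) = mex{1,2,3,1,0} = 4
G(22) = mex{4,0,2,2,1} = 3
G(23) = mex{3,1,0,3,0} = 2
G(24) = mex{2,4,1,2,1} = 0
G_C(24) = 0.
Combined Grundy value = 3 ⊕ 1 ⊕ 0 = 2.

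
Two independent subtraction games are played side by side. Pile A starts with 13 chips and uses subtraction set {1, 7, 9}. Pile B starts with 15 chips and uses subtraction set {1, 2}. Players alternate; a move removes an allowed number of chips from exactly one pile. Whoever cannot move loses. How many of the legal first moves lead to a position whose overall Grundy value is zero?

4

Pile A, S = {1, 7, 9}:
n :  0  1  2  3  4  5  6  7  8  9 10 11 12 13
G :  0  1  0  1  0  1  0  1  0  1  0  1  0  1
G_A(13) = 1.
Pile B, S = {1, 2}:
G(0) = 0
G(1) = mex{0} = 1
G(2) = mex{1,0} = 2
G(3) = mex{2,1} = 0
G(4) = mex{0,2} = 1
G(5) = mex{1,0} = 2
G(6) = mex{2,1} = 0
G(7) = mex{0,2} = 1
G(8) = mex{1,0} = 2
G(9) = mex{2,1} = 0
G(10) = mex{0,2} = 1
G(11) = mex{1,0} = 2
G(12) = mex{2,1} = 0
G(13) = mex{0,2} = 1
G(14) = mex{1,0} = 2
G(15) = mex{2,1} = 0
G_B(15) = 0.
Combined Grundy value = 1 ⊕ 0 = 1.
A winning move leaves total XOR = 0, i.e. changes one component's Grundy value g to g ⊕ X where X is the current total.
Pile A: need g' = 1⊕1 = 0. Options: 13−1→G=0, 13−7→G=0, 13−9→G=0. Hits: 3.
Pile B: need g' = 0⊕1 = 1. Options: 15−1→G=2, 15−2→G=1. Hits: 1.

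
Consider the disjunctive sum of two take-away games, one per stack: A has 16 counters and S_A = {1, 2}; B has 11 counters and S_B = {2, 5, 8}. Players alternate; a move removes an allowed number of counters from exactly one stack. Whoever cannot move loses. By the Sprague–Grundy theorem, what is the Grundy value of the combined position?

Stack A, S = {1, 2}:
G(0) = 0
G(1) = mex{0} = 1
G(2) = mex{1,0} = 2
G(3) = mex{2,1} = 0
G(4) = mex{0,2} = 1
G(5) = mex{1,0} = 2
G(6) = mex{2,1} = 0
G(7) = mex{0,2} = 1
G(8) = mex{1,0} = 2
G(9) = mex{2,1} = 0
G(10) = mex{0,2} = 1
G(11) = mex{1,0} = 2
G(12) = mex{2,1} = 0
G(13) = mex{0,2} = 1
G(14) = mex{1,0} = 2
G(15) = mex{2,1} = 0
G(16) = mex{0,2} = 1
G_A(16) = 1.
Stack B, S = {2, 5, 8}:
G(0) = 0
G(1) = mex{} = 0
G(2) = mex{0} = 1
G(3) = mex{0} = 1
G(4) = mex{1} = 0
G(5) = mex{1,0} = 2
G(6) = mex{0,0} = 1
G(7) = mex{2,1} = 0
G(8) = mex{1,1,0} = 2
G(9) = mex{0,0,0} = 1
G(10) = mex{2,2,1} = 0
G(11) = mex{1,1,1} = 0
G_B(11) = 0.
Combined Grundy value = 1 ⊕ 0 = 1.

1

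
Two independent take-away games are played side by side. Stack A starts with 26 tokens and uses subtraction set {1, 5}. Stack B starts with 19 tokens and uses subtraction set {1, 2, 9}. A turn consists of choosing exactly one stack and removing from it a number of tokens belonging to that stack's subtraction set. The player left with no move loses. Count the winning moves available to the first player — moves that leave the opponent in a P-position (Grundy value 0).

1

Stack A, S = {1, 5}:
n :  0  1  2  3  4  5  6  7  8  9 10 11 12 13 14 15 16 17 18 19 20 21 22 23 24 25 26
G :  0  1  0  1  0  1  0  1  0  1  0  1  0  1  0  1  0  1  0  1  0  1  0  1  0  1  0
G_A(26) = 0.
Stack B, S = {1, 2, 9}:
n :  0  1  2  3  4  5  6  7  8  9 10 11 12 13 14 15 16 17 18 19
G :  0  1  2  0  1  2  0  1  2  3  0  1  2  0  1  2  0  1  2  3
G_B(19) = 3.
Combined Grundy value = 0 ⊕ 3 = 3.
A winning move leaves total XOR = 0, i.e. changes one component's Grundy value g to g ⊕ X where X is the current total.
Stack A: need g' = 0⊕3 = 3. Options: 26−1→G=1, 26−5→G=1. Hits: 0.
Stack B: need g' = 3⊕3 = 0. Options: 19−1→G=2, 19−2→G=1, 19−9→G=0. Hits: 1.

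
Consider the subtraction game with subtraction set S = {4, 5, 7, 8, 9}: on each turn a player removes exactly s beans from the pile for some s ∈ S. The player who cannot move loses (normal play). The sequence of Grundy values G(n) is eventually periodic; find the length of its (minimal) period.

13

G(0) = 0
G(1) = mex{} = 0
G(2) = mex{} = 0
G(3) = mex{} = 0
G(4) = mex{0} = 1
G(5) = mex{0,0} = 1
G(6) = mex{0,0} = 1
G(7) = mex{0,0,0} = 1
G(8) = mex{1,0,0,0} = 2
G(9) = mex{1,1,0,0,0} = 2
G(10) = mex{1,1,0,0,0} = 2
G(11) = mex{1,1,1,0,0} = 2
G(12) = mex{2,1,1,1,0} = 3
G(13) = mex{2,2,1,1,1} = 0
G(14) = mex{2,2,1,1,1} = 0
G(15) = mex{2,2,2,1,1} = 0
G(16) = mex{3,2,2,2,1} = 0
G(17) = mex{0,3,2,2,2} = 1
G(18) = mex{0,0,2,2,2} = 1
G(19) = mex{0,0,3,2,2} = 1
G(20) = mex{0,0,0,3,2} = 1
G(21) = mex{1,0,0,0,3} = 2
G(22) = mex{1,1,0,0,0} = 2
G(23) = mex{1,1,0,0,0} = 2
G(24) = mex{1,1,1,0,0} = 2
G(25) = mex{2,1,1,1,0} = 3
G(26) = mex{2,2,1,1,1} = 0
G(27) = mex{2,2,1,1,1} = 0
G(n+13) = G(n) holds for n = 0,…,8 (a full window of length max(S) = 9), so the sequence is purely periodic with period 13.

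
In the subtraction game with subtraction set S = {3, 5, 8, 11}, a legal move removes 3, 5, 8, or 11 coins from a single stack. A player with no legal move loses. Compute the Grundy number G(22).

n :  0  1  2  3  4  5  6  7  8  9 10 11 12 13 14 15 16 17 18 19 20 21 22
G :  0  0  0  1  1  1  2  2  2  3  3  3  4  4  0  0  0  1  1  1  2  2  2

2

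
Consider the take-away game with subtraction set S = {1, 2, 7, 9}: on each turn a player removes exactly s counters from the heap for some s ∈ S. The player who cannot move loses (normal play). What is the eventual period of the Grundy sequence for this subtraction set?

G(0) = 0
G(1) = mex{0} = 1
G(2) = mex{1,0} = 2
G(3) = mex{2,1} = 0
G(4) = mex{0,2} = 1
G(5) = mex{1,0} = 2
G(6) = mex{2,1} = 0
G(7) = mex{0,2,0} = 1
G(8) = mex{1,0,1} = 2
G(9) = mex{2,1,2,0} = 3
G(10) = mex{3,2,0,1} = 4
G(11) = mex{4,3,1,2} = 0
G(12) = mex{0,4,2,0} = 1
G(13) = mex{1,0,0,1} = 2
G(14) = mex{2,1,1,2} = 0
G(15) = mex{0,2,2,0} = 1
G(16) = mex{1,0,3,1} = 2
G(17) = mex{2,1,4,2} = 0
G(18) = mex{0,2,0,3} = 1
G(19) = mex{1,0,1,4} = 2
G(20) = mex{2,1,2,0} = 3
G(21) = mex{3,2,0,1} = 4
G(22) = mex{4,3,1,2} = 0
G(23) = mex{0,4,2,0} = 1
G(n+11) = G(n) holds for n = 0,…,8 (a full window of length max(S) = 9), so the sequence is purely periodic with period 11.

11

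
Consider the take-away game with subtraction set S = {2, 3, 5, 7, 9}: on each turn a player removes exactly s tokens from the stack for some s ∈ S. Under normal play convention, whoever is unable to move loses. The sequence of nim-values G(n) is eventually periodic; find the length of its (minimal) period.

G(0) = 0
G(1) = mex{} = 0
G(2) = mex{0} = 1
G(3) = mex{0,0} = 1
G(4) = mex{1,0} = 2
G(5) = mex{1,1,0} = 2
G(6) = mex{2,1,0} = 3
G(7) = mex{2,2,1,0} = 3
G(8) = mex{3,2,1,0} = 4
G(9) = mex{3,3,2,1,0} = 4
G(10) = mex{4,3,2,1,0} = 5
G(11) = mex{4,4,3,2,1} = 0
G(12) = mex{5,4,3,2,1} = 0
G(13) = mex{0,5,4,3,2} = 1
G(14) = mex{0,0,4,3,2} = 1
G(15) = mex{1,0,5,4,3} = 2
G(16) = mex{1,1,0,4,3} = 2
G(17) = mex{2,1,0,5,4} = 3
G(18) = mex{2,2,1,0,4} = 3
G(19) = mex{3,2,1,0,5} = 4
G(20) = mex{3,3,2,1,0} = 4
G(21) = mex{4,3,2,1,0} = 5
G(22) = mex{4,4,3,2,1} = 0
G(23) = mex{5,4,3,2,1} = 0
G(n+11) = G(n) holds for n = 0,…,8 (a full window of length max(S) = 9), so the sequence is purely periodic with period 11.

11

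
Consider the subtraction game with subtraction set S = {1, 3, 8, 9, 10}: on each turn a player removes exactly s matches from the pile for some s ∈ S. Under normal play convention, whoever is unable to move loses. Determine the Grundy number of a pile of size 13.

G(0) = 0
G(1) = mex{0} = 1
G(2) = mex{1} = 0
G(3) = mex{0,0} = 1
G(4) = mex{1,1} = 0
G(5) = mex{0,0} = 1
G(6) = mex{1,1} = 0
G(7) = mex{0,0} = 1
G(8) = mex{1,1,0} = 2
G(9) = mex{2,0,1,0} = 3
G(10) = mex{3,1,0,1,0} = 2
G(11) = mex{2,2,1,0,1} = 3
G(12) = mex{3,3,0,1,0} = 2
G(13) = mex{2,2,1,0,1} = 3

3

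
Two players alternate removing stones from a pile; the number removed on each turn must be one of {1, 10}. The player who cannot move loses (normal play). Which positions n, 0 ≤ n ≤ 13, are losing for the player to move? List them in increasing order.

G(0) = 0
G(1) = mex{0} = 1
G(2) = mex{1} = 0
G(3) = mex{0} = 1
G(4) = mex{1} = 0
G(5) = mex{0} = 1
G(6) = mex{1} = 0
G(7) = mex{0} = 1
G(8) = mex{1} = 0
G(9) = mex{0} = 1
G(10) = mex{1,0} = 2
G(11) = mex{2,1} = 0
G(12) = mex{0,0} = 1
G(13) = mex{1,1} = 0
P-positions are exactly the n with G(n) = 0.

0, 2, 4, 6, 8, 11, 13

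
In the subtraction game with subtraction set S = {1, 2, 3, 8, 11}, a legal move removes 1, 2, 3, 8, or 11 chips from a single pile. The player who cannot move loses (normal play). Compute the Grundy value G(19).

1

n :  0  1  2  3  4  5  6  7  8  9 10 11 12 13 14 15 16 17 18 19
G :  0  1  2  3  0  1  2  3  4  0  1  2  3  0  1  2  3  4  0  1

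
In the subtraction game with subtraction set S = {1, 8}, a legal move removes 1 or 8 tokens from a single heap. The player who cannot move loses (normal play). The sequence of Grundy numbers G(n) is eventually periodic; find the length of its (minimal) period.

9

G(0) = 0
G(1) = mex{0} = 1
G(2) = mex{1} = 0
G(3) = mex{0} = 1
G(4) = mex{1} = 0
G(5) = mex{0} = 1
G(6) = mex{1} = 0
G(7) = mex{0} = 1
G(8) = mex{1,0} = 2
G(9) = mex{2,1} = 0
G(10) = mex{0,0} = 1
G(11) = mex{1,1} = 0
G(12) = mex{0,0} = 1
G(13) = mex{1,1} = 0
G(14) = mex{0,0} = 1
G(15) = mex{1,1} = 0
G(16) = mex{0,2} = 1
G(17) = mex{1,0} = 2
G(18) = mex{2,1} = 0
G(19) = mex{0,0} = 1
G(n+9) = G(n) holds for n = 0,…,7 (a full window of length max(S) = 8), so the sequence is purely periodic with period 9.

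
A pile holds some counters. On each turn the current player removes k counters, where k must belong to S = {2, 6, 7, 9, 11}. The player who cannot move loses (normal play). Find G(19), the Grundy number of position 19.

1

G(0) = 0
G(1) = mex{} = 0
G(2) = mex{0} = 1
G(3) = mex{0} = 1
G(4) = mex{1} = 0
G(5) = mex{1} = 0
G(6) = mex{0,0} = 1
G(7) = mex{0,0,0} = 1
G(8) = mex{1,1,0} = 2
G(9) = mex{1,1,1,0} = 2
G(10) = mex{2,0,1,0} = 3
G(11) = mex{2,0,0,1,0} = 3
G(12) = mex{3,1,0,1,0} = 2
G(13) = mex{3,1,1,0,1} = 2
G(14) = mex{2,2,1,0,1} = 3
G(15) = mex{2,2,2,1,0} = 3
G(16) = mex{3,3,2,1,0} = 4
G(17) = mex{3,3,3,2,1} = 0
G(18) = mex{4,2,3,2,1} = 0
G(19) = mex{0,2,2,3,2} = 1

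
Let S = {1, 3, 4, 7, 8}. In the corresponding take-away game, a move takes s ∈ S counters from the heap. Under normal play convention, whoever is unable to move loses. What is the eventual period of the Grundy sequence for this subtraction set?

G(0) = 0
G(1) = mex{0} = 1
G(2) = mex{1} = 0
G(3) = mex{0,0} = 1
G(4) = mex{1,1,0} = 2
G(5) = mex{2,0,1} = 3
G(6) = mex{3,1,0} = 2
G(7) = mex{2,2,1,0} = 3
G(8) = mex{3,3,2,1,0} = 4
G(9) = mex{4,2,3,0,1} = 5
G(10) = mex{5,3,2,1,0} = 4
G(11) = mex{4,4,3,2,1} = 0
G(12) = mex{0,5,4,3,2} = 1
G(13) = mex{1,4,5,2,3} = 0
G(14) = mex{0,0,4,3,2} = 1
G(15) = mex{1,1,0,4,3} = 2
G(16) = mex{2,0,1,5,4} = 3
G(17) = mex{3,1,0,4,5} = 2
G(18) = mex{2,2,1,0,4} = 3
G(19) = mex{3,3,2,1,0} = 4
G(20) = mex{4,2,3,0,1} = 5
G(21) = mex{5,3,2,1,0} = 4
G(22) = mex{4,4,3,2,1} = 0
G(23) = mex{0,5,4,3,2} = 1
G(n+11) = G(n) holds for n = 0,…,7 (a full window of length max(S) = 8), so the sequence is purely periodic with period 11.

11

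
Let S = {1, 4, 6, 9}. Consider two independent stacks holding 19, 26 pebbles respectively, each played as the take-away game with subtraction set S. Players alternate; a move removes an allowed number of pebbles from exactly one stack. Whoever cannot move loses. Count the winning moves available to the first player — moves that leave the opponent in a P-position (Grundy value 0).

2

All stacks use S = {1, 4, 6, 9}:
n :  0  1  2  3  4  5  6  7  8  9 10 11 12 13 14 15 16 17 18 19 20 21 22 23 24 25 26
G :  0  1  0  1  2  0  1  0  1  2  0  1  0  1  2  0  1  0  1  2  0  1  0  1  2  0  1
Stack A: G(19) = 2.
Stack B: G(26) = 1.
Combined Grundy value = 2 ⊕ 1 = 3.
A winning move leaves total XOR = 0, i.e. changes one component's Grundy value g to g ⊕ X where X is the current total.
Stack A: need g' = 2⊕3 = 1. Options: 19−1→G=1, 19−4→G=0, 19−6→G=1, 19−9→G=0. Hits: 2.
Stack B: need g' = 1⊕3 = 2. Options: 26−1→G=0, 26−4→G=0, 26−6→G=0, 26−9→G=0. Hits: 0.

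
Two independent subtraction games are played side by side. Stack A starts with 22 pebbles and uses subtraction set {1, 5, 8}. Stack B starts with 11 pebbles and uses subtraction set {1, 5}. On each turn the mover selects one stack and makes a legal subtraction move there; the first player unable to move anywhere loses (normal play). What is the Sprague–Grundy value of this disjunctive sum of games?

2

Stack A, S = {1, 5, 8}:
G(0) = 0
G(1) = mex{0} = 1
G(2) = mex{1} = 0
G(3) = mex{0} = 1
G(4) = mex{1} = 0
G(5) = mex{0,0} = 1
G(6) = mex{1,1} = 0
G(7) = mex{0,0} = 1
G(8) = mex{1,1,0} = 2
G(9) = mex{2,0,1} = 3
G(10) = mex{3,1,0} = 2
G(11) = mex{2,0,1} = 3
G(12) = mex{3,1,0} = 2
G(13) = mex{2,2,1} = 0
G(14) = mex{0,3,0} = 1
G(15) = mex{1,2,1} = 0
G(16) = mex{0,3,2} = 1
G(17) = mex{1,2,3} = 0
G(18) = mex{0,0,2} = 1
G(19) = mex{1,1,3} = 0
G(20) = mex{0,0,2} = 1
G(21) = mex{1,1,0} = 2
G(22) = mex{2,0,1} = 3
G_A(22) = 3.
Stack B, S = {1, 5}:
n :  0  1  2  3  4  5  6  7  8  9 10 11
G :  0  1  0  1  0  1  0  1  0  1  0  1
G_B(11) = 1.
Combined Grundy value = 3 ⊕ 1 = 2.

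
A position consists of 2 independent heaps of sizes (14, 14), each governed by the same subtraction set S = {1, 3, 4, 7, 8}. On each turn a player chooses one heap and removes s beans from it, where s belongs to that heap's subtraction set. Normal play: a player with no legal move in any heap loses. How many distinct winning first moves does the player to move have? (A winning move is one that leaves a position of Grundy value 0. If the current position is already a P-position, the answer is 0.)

All heaps use S = {1, 3, 4, 7, 8}:
n :  0  1  2  3  4  5  6  7  8  9 10 11 12 13 14
G :  0  1  0  1  2  3  2  3  4  5  4  0  1  0  1
Heap A: G(14) = 1.
Heap B: G(14) = 1.
Combined Grundy value = 1 ⊕ 1 = 0.
A winning move leaves total XOR = 0, i.e. changes one component's Grundy value g to g ⊕ X where X is the current total.
Heap A: target g' = 1⊕0 = 1, but every legal move changes the Grundy value (mex property), so 0 moves.
Heap B: target g' = 1⊕0 = 1, but every legal move changes the Grundy value (mex property), so 0 moves.

0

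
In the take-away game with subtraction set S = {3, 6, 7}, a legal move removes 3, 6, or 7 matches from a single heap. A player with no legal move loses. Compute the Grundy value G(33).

n :  0  1  2  3  4  5  6  7  8  9 10 11 12 13 14 15 16 17 18 19 20 21 22 23 24 25 26 27 28 29 30 31 32 33
G :  0  0  0  1  1  1  2  2  2  3  0  0  0  1  1  1  2  2  2  3  0  0  0  1  1  1  2  2  2  3  0  0  0  1

1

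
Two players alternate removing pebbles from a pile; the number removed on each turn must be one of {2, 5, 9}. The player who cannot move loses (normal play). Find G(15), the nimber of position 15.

G(0) = 0
G(1) = mex{} = 0
G(2) = mex{0} = 1
G(3) = mex{0} = 1
G(4) = mex{1} = 0
G(5) = mex{1,0} = 2
G(6) = mex{0,0} = 1
G(7) = mex{2,1} = 0
G(8) = mex{1,1} = 0
G(9) = mex{0,0,0} = 1
G(10) = mex{0,2,0} = 1
G(11) = mex{1,1,1} = 0
G(12) = mex{1,0,1} = 2
G(13) = mex{0,0,0} = 1
G(14) = mex{2,1,2} = 0
G(15) = mex{1,1,1} = 0

0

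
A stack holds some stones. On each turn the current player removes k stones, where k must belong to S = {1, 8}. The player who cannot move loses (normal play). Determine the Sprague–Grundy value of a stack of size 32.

1

G(0) = 0
G(1) = mex{0} = 1
G(2) = mex{1} = 0
G(3) = mex{0} = 1
G(4) = mex{1} = 0
G(5) = mex{0} = 1
G(6) = mex{1} = 0
G(7) = mex{0} = 1
G(8) = mex{1,0} = 2
G(9) = mex{2,1} = 0
G(10) = mex{0,0} = 1
G(11) = mex{1,1} = 0
G(12) = mex{0,0} = 1
G(13) = mex{1,1} = 0
G(14) = mex{0,0} = 1
G(15) = mex{1,1} = 0
G(16) = mex{0,2} = 1
G(17) = mex{1,0} = 2
G(18) = mex{2,1} = 0
G(19) = mex{0,0} = 1
G(20) = mex{1,1} = 0
G(21) = mex{0,0} = 1
G(22) = mex{1,1} = 0
G(23) = mex{0,0} = 1
G(24) = mex{1,1} = 0
G(25) = mex{0,2} = 1
G(26) = mex{1,0} = 2
G(27) = mex{2,1} = 0
G(28) = mex{0,0} = 1
G(29) = mex{1,1} = 0
G(30) = mex{0,0} = 1
G(31) = mex{1,1} = 0
G(32) = mex{0,0} = 1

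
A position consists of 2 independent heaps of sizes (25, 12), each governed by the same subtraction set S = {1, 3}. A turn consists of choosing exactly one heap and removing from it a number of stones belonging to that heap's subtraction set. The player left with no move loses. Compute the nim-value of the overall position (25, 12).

1

All heaps use S = {1, 3}:
n :  0  1  2  3  4  5  6  7  8  9 10 11 12 13 14 15 16 17 18 19 20 21 22 23 24 25
G :  0  1  0  1  0  1  0  1  0  1  0  1  0  1  0  1  0  1  0  1  0  1  0  1  0  1
Heap A: G(25) = 1.
Heap B: G(12) = 0.
Combined Grundy value = 1 ⊕ 0 = 1.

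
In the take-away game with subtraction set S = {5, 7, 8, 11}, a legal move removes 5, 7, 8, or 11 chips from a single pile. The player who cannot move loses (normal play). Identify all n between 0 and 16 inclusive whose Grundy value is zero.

G(0) = 0
G(1) = mex{} = 0
G(2) = mex{} = 0
G(3) = mex{} = 0
G(4) = mex{} = 0
G(5) = mex{0} = 1
G(6) = mex{0} = 1
G(7) = mex{0,0} = 1
G(8) = mex{0,0,0} = 1
G(9) = mex{0,0,0} = 1
G(10) = mex{1,0,0} = 2
G(11) = mex{1,0,0,0} = 2
G(12) = mex{1,1,0,0} = 2
G(13) = mex{1,1,1,0} = 2
G(14) = mex{1,1,1,0} = 2
G(15) = mex{2,1,1,0} = 3
G(16) = mex{2,1,1,1} = 0
P-positions are exactly the n with G(n) = 0.

0, 1, 2, 3, 4, 16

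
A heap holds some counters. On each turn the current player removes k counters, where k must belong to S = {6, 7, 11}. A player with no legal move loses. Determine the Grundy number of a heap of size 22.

n :  0  1  2  3  4  5  6  7  8  9 10 11 12 13 14 15 16 17 18 19 20 21 22
G :  0  0  0  0  0  0  1  1  1  1  1  1  2  2  2  2  2  0  0  0  0  0  0

0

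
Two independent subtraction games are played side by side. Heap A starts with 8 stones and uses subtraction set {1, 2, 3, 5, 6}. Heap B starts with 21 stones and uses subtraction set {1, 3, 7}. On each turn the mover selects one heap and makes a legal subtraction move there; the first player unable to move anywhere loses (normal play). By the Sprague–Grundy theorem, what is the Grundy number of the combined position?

1

Heap A, S = {1, 2, 3, 5, 6}:
G(0) = 0
G(1) = mex{0} = 1
G(2) = mex{1,0} = 2
G(3) = mex{2,1,0} = 3
G(4) = mex{3,2,1} = 0
G(5) = mex{0,3,2,0} = 1
G(6) = mex{1,0,3,1,0} = 2
G(7) = mex{2,1,0,2,1} = 3
G(8) = mex{3,2,1,3,2} = 0
G_A(8) = 0.
Heap B, S = {1, 3, 7}:
n :  0  1  2  3  4  5  6  7  8  9 10 11 12 13 14 15 16 17 18 19 20 21
G :  0  1  0  1  0  1  0  1  0  1  0  1  0  1  0  1  0  1  0  1  0  1
G_B(21) = 1.
Combined Grundy value = 0 ⊕ 1 = 1.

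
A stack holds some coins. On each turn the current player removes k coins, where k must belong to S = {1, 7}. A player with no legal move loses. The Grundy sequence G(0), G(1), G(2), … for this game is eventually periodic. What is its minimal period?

n :  0  1  2  3  4  5  6  7  8  9 10 11 12 13 14
G :  0  1  0  1  0  1  0  1  0  1  0  1  0  1  0
G(n+2) = G(n) holds for n = 0,…,6 (a full window of length max(S) = 7), so the sequence is purely periodic with period 2.

2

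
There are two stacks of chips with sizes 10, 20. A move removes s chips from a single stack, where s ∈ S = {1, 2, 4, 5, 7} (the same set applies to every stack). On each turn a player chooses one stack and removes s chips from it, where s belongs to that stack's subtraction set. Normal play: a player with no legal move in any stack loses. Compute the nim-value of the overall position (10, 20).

3

All stacks use S = {1, 2, 4, 5, 7}:
G(0) = 0
G(1) = mex{0} = 1
G(2) = mex{1,0} = 2
G(3) = mex{2,1} = 0
G(4) = mex{0,2,0} = 1
G(5) = mex{1,0,1,0} = 2
G(6) = mex{2,1,2,1} = 0
G(7) = mex{0,2,0,2,0} = 1
G(8) = mex{1,0,1,0,1} = 2
G(9) = mex{2,1,2,1,2} = 0
G(10) = mex{0,2,0,2,0} = 1
G(11) = mex{1,0,1,0,1} = 2
G(12) = mex{2,1,2,1,2} = 0
G(13) = mex{0,2,0,2,0} = 1
G(14) = mex{1,0,1,0,1} = 2
G(15) = mex{2,1,2,1,2} = 0
G(16) = mex{0,2,0,2,0} = 1
G(17) = mex{1,0,1,0,1} = 2
G(18) = mex{2,1,2,1,2} = 0
G(19) = mex{0,2,0,2,0} = 1
G(20) = mex{1,0,1,0,1} = 2
Stack A: G(10) = 1.
Stack B: G(20) = 2.
Combined Grundy value = 1 ⊕ 2 = 3.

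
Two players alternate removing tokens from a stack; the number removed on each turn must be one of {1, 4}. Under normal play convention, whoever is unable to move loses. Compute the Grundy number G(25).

0

n :  0  1  2  3  4  5  6  7  8  9 10 11 12 13 14 15 16 17 18 19 20 21 22 23 24 25
G :  0  1  0  1  2  0  1  0  1  2  0  1  0  1  2  0  1  0  1  2  0  1  0  1  2  0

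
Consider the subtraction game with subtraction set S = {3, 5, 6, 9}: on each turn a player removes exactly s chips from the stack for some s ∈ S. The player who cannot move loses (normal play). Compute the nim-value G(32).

G(0) = 0
G(1) = mex{} = 0
G(2) = mex{} = 0
G(3) = mex{0} = 1
G(4) = mex{0} = 1
G(5) = mex{0,0} = 1
G(6) = mex{1,0,0} = 2
G(7) = mex{1,0,0} = 2
G(8) = mex{1,1,0} = 2
G(9) = mex{2,1,1,0} = 3
G(10) = mex{2,1,1,0} = 3
G(11) = mex{2,2,1,0} = 3
G(12) = mex{3,2,2,1} = 0
G(13) = mex{3,2,2,1} = 0
G(14) = mex{3,3,2,1} = 0
G(15) = mex{0,3,3,2} = 1
G(16) = mex{0,3,3,2} = 1
G(17) = mex{0,0,3,2} = 1
G(18) = mex{1,0,0,3} = 2
G(19) = mex{1,0,0,3} = 2
G(20) = mex{1,1,0,3} = 2
G(21) = mex{2,1,1,0} = 3
G(22) = mex{2,1,1,0} = 3
G(23) = mex{2,2,1,0} = 3
G(24) = mex{3,2,2,1} = 0
G(25) = mex{3,2,2,1} = 0
G(26) = mex{3,3,2,1} = 0
G(27) = mex{0,3,3,2} = 1
G(28) = mex{0,3,3,2} = 1
G(29) = mex{0,0,3,2} = 1
G(30) = mex{1,0,0,3} = 2
G(31) = mex{1,0,0,3} = 2
G(32) = mex{1,1,0,3} = 2

2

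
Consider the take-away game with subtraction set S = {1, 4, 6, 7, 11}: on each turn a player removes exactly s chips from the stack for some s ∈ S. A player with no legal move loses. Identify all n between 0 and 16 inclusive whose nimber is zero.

0, 2, 5, 10, 15

n :  0  1  2  3  4  5  6  7  8  9 10 11 12 13 14 15 16
G :  0  1  0  1  2  0  1  2  3  2  0  1  2  3  4  0  1
P-positions are exactly the n with G(n) = 0.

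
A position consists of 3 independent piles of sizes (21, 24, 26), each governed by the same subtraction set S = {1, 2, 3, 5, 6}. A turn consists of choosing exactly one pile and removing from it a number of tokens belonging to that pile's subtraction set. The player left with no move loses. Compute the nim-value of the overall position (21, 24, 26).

3

All piles use S = {1, 2, 3, 5, 6}:
G(0) = 0
G(1) = mex{0} = 1
G(2) = mex{1,0} = 2
G(3) = mex{2,1,0} = 3
G(4) = mex{3,2,1} = 0
G(5) = mex{0,3,2,0} = 1
G(6) = mex{1,0,3,1,0} = 2
G(7) = mex{2,1,0,2,1} = 3
G(8) = mex{3,2,1,3,2} = 0
G(9) = mex{0,3,2,0,3} = 1
G(10) = mex{1,0,3,1,0} = 2
G(11) = mex{2,1,0,2,1} = 3
G(12) = mex{3,2,1,3,2} = 0
G(13) = mex{0,3,2,0,3} = 1
G(14) = mex{1,0,3,1,0} = 2
G(15) = mex{2,1,0,2,1} = 3
G(16) = mex{3,2,1,3,2} = 0
G(17) = mex{0,3,2,0,3} = 1
G(18) = mex{1,0,3,1,0} = 2
G(19) = mex{2,1,0,2,1} = 3
G(20) = mex{3,2,1,3,2} = 0
G(21) = mex{0,3,2,0,3} = 1
G(22) = mex{1,0,3,1,0} = 2
G(23) = mex{2,1,0,2,1} = 3
G(24) = mex{3,2,1,3,2} = 0
G(25) = mex{0,3,2,0,3} = 1
G(26) = mex{1,0,3,1,0} = 2
Pile A: G(21) = 1.
Pile B: G(24) = 0.
Pile C: G(26) = 2.
Combined Grundy value = 1 ⊕ 0 ⊕ 2 = 3.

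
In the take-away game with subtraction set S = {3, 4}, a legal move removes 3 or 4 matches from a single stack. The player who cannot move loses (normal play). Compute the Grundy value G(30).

0

G(0) = 0
G(1) = mex{} = 0
G(2) = mex{} = 0
G(3) = mex{0} = 1
G(4) = mex{0,0} = 1
G(5) = mex{0,0} = 1
G(6) = mex{1,0} = 2
G(7) = mex{1,1} = 0
G(8) = mex{1,1} = 0
G(9) = mex{2,1} = 0
G(10) = mex{0,2} = 1
G(11) = mex{0,0} = 1
G(12) = mex{0,0} = 1
G(13) = mex{1,0} = 2
G(14) = mex{1,1} = 0
G(15) = mex{1,1} = 0
G(16) = mex{2,1} = 0
G(17) = mex{0,2} = 1
G(18) = mex{0,0} = 1
G(19) = mex{0,0} = 1
G(20) = mex{1,0} = 2
G(21) = mex{1,1} = 0
G(22) = mex{1,1} = 0
G(23) = mex{2,1} = 0
G(24) = mex{0,2} = 1
G(25) = mex{0,0} = 1
G(26) = mex{0,0} = 1
G(27) = mex{1,0} = 2
G(28) = mex{1,1} = 0
G(29) = mex{1,1} = 0
G(30) = mex{2,1} = 0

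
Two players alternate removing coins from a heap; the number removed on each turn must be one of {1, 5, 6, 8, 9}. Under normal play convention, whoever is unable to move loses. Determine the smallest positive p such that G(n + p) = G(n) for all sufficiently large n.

14

G(0) = 0
G(1) = mex{0} = 1
G(2) = mex{1} = 0
G(3) = mex{0} = 1
G(4) = mex{1} = 0
G(5) = mex{0,0} = 1
G(6) = mex{1,1,0} = 2
G(7) = mex{2,0,1} = 3
G(8) = mex{3,1,0,0} = 2
G(9) = mex{2,0,1,1,0} = 3
G(10) = mex{3,1,0,0,1} = 2
G(11) = mex{2,2,1,1,0} = 3
G(12) = mex{3,3,2,0,1} = 4
G(13) = mex{4,2,3,1,0} = 5
G(14) = mex{5,3,2,2,1} = 0
G(15) = mex{0,2,3,3,2} = 1
G(16) = mex{1,3,2,2,3} = 0
G(17) = mex{0,4,3,3,2} = 1
G(18) = mex{1,5,4,2,3} = 0
G(19) = mex{0,0,5,3,2} = 1
G(20) = mex{1,1,0,4,3} = 2
G(21) = mex{2,0,1,5,4} = 3
G(22) = mex{3,1,0,0,5} = 2
G(23) = mex{2,0,1,1,0} = 3
G(24) = mex{3,1,0,0,1} = 2
G(25) = mex{2,2,1,1,0} = 3
G(26) = mex{3,3,2,0,1} = 4
G(27) = mex{4,2,3,1,0} = 5
G(28) = mex{5,3,2,2,1} = 0
G(29) = mex{0,2,3,3,2} = 1
G(n+14) = G(n) holds for n = 0,…,8 (a full window of length max(S) = 9), so the sequence is purely periodic with period 14.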